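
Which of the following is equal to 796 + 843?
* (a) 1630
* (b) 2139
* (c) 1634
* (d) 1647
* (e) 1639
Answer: e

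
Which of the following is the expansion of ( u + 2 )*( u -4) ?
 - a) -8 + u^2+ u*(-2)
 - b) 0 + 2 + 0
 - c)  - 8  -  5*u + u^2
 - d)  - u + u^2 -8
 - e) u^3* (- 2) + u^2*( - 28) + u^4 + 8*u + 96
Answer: a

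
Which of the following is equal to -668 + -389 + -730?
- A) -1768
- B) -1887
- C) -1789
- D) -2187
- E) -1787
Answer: E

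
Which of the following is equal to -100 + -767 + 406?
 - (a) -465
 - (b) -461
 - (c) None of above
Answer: b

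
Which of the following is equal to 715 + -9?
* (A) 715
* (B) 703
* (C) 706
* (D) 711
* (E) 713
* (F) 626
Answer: C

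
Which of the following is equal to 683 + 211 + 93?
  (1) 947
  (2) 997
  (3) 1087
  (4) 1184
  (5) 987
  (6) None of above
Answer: 5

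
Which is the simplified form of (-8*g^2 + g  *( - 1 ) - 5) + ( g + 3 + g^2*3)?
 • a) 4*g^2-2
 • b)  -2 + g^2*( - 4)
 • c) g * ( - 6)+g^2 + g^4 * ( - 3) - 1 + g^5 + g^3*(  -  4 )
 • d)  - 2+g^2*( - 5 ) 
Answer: d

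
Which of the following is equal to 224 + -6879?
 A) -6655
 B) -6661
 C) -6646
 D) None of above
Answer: A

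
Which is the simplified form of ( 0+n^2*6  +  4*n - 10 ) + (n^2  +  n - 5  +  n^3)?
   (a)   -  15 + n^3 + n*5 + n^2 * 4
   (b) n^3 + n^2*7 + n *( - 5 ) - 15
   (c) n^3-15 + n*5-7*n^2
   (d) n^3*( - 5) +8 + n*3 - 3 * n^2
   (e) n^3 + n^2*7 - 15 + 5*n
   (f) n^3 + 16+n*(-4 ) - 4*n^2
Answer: e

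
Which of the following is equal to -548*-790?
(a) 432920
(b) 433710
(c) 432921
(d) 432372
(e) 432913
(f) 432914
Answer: a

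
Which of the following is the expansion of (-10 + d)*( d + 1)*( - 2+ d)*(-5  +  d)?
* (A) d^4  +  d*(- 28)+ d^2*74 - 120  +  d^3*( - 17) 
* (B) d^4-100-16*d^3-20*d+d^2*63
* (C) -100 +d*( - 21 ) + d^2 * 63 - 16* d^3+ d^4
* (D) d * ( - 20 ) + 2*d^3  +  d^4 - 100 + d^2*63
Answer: B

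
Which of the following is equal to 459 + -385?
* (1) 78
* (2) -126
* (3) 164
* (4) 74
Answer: 4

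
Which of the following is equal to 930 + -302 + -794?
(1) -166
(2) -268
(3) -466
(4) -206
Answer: 1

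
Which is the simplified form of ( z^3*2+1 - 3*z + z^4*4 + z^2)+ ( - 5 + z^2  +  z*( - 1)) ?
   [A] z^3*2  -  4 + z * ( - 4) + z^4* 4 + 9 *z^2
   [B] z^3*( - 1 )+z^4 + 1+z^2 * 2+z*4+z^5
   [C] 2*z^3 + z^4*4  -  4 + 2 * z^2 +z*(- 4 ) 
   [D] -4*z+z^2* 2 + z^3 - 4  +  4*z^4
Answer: C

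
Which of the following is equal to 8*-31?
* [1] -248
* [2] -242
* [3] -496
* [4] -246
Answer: 1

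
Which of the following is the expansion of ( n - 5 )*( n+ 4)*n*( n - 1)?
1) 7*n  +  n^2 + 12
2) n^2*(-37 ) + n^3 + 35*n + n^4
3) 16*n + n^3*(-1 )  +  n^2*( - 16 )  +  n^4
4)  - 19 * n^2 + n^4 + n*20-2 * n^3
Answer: 4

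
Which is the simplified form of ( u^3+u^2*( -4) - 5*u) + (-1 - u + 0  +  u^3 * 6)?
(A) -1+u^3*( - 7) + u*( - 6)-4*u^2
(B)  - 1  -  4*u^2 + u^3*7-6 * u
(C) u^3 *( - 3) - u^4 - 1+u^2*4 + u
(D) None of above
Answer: B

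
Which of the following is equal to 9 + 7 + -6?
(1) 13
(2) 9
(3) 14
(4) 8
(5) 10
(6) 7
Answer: 5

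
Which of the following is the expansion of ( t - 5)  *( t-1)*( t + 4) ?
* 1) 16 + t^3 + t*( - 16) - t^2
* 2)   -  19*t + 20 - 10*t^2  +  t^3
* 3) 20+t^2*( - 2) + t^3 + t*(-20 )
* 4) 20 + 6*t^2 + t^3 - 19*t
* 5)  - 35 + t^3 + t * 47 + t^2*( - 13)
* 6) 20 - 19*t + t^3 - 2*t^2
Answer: 6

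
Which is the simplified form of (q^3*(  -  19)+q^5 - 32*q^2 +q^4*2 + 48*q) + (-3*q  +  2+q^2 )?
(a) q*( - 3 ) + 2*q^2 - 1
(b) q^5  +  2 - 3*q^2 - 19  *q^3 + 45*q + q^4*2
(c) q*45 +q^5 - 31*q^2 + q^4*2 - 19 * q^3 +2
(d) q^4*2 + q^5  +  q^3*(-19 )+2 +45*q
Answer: c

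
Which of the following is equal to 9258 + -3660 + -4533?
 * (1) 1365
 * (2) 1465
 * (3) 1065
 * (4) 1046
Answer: 3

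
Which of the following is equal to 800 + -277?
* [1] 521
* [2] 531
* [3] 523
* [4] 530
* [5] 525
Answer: 3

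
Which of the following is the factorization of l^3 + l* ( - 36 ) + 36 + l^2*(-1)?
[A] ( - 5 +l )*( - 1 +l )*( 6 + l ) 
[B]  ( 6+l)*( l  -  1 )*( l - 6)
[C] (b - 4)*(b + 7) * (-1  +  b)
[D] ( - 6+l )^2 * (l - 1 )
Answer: B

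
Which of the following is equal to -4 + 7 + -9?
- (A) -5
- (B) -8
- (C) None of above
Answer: C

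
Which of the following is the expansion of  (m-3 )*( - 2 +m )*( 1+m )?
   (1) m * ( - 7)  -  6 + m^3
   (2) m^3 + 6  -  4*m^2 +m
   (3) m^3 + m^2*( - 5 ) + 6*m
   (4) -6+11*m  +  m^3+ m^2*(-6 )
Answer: 2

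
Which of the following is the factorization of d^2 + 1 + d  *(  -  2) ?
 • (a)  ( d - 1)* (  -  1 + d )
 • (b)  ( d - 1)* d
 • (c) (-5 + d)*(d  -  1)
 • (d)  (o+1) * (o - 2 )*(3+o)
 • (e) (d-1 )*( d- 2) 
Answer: a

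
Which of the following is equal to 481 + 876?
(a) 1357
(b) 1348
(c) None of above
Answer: a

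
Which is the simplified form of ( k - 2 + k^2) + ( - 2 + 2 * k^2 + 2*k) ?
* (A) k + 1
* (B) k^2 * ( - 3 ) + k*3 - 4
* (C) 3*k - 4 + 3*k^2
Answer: C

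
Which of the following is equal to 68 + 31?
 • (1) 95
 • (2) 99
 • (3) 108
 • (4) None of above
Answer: 2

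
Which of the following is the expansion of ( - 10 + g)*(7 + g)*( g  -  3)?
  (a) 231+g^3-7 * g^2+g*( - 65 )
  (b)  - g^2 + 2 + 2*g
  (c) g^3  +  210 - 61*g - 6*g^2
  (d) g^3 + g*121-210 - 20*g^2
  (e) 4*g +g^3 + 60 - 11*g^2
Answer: c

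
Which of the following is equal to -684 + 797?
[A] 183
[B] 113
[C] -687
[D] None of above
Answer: B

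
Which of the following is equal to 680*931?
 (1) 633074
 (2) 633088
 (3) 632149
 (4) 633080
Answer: 4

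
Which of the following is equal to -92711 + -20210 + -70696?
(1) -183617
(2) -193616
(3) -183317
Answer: 1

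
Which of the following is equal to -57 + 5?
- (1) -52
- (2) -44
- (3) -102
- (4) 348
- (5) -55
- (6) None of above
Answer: 1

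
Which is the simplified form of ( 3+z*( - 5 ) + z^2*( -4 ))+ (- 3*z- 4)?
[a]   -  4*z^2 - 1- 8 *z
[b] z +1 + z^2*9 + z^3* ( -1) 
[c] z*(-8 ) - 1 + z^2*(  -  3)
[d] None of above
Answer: a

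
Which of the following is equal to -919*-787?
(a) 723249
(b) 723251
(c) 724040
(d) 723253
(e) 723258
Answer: d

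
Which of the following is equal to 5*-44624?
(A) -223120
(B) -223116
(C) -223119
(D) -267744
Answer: A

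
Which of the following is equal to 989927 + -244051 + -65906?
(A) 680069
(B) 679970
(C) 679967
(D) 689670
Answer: B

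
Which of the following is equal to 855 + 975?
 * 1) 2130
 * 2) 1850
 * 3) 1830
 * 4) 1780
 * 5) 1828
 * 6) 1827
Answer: 3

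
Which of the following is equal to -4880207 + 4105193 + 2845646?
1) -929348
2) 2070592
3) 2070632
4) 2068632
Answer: 3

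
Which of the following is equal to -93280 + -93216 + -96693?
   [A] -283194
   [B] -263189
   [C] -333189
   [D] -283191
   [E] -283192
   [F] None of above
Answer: F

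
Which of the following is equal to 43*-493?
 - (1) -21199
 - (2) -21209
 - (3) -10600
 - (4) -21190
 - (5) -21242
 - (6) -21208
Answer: 1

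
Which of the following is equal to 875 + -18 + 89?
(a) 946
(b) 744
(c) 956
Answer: a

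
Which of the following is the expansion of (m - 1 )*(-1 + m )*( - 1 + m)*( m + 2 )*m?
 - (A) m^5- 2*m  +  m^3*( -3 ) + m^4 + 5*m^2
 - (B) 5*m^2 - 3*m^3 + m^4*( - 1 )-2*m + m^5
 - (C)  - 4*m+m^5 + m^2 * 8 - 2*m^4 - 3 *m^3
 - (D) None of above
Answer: B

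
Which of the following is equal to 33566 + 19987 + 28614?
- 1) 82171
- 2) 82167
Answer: 2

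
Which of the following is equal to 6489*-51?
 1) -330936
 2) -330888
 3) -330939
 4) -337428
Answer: 3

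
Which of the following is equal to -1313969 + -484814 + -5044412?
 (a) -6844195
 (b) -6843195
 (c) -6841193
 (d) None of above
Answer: b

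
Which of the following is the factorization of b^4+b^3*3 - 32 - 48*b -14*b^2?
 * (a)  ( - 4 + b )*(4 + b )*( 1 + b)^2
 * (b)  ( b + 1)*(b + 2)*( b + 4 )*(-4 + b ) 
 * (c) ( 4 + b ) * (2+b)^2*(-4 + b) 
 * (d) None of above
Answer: b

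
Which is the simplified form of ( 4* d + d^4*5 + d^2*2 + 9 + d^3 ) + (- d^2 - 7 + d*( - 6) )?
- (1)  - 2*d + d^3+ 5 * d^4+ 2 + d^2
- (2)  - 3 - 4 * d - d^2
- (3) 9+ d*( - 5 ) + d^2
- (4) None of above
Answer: 1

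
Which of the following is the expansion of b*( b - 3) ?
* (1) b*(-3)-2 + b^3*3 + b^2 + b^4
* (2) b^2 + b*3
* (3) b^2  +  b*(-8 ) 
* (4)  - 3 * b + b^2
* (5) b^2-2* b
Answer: 4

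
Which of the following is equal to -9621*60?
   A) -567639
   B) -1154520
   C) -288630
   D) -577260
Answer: D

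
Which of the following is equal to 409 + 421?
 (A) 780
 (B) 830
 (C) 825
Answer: B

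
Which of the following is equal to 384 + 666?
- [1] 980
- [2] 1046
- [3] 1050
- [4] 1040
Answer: 3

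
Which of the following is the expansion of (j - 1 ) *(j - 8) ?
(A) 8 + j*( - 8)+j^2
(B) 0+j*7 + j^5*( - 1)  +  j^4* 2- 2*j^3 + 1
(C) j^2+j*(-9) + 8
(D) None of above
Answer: C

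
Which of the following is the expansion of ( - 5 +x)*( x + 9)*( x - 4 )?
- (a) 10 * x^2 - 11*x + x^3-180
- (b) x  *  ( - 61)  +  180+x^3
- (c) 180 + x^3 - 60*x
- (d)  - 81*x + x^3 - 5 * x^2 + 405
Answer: b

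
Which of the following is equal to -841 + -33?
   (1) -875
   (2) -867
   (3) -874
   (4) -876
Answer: 3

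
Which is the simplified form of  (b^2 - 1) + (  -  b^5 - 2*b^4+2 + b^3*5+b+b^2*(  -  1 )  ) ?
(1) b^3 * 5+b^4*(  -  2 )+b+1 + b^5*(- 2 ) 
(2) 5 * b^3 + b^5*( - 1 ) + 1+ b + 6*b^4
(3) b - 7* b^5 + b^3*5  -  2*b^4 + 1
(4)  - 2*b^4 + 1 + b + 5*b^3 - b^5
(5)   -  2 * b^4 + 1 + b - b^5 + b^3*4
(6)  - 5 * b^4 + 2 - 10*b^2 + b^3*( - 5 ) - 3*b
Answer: 4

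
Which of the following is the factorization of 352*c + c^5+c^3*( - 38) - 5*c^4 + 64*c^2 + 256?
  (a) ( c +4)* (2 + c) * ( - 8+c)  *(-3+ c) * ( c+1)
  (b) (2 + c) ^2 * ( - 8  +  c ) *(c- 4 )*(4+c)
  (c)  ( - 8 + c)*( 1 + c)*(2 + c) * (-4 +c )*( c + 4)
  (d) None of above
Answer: c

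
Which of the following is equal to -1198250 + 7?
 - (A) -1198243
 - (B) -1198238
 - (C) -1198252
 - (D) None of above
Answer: A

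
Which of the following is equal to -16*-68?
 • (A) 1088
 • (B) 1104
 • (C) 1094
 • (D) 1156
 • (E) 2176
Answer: A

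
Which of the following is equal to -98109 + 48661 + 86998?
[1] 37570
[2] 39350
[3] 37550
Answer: 3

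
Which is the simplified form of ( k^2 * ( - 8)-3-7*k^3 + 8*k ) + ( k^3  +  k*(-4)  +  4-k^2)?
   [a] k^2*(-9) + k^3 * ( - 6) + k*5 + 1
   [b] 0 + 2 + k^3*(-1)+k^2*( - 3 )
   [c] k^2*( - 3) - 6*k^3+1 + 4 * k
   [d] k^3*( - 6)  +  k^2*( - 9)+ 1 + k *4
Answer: d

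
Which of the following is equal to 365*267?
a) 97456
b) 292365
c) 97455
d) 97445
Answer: c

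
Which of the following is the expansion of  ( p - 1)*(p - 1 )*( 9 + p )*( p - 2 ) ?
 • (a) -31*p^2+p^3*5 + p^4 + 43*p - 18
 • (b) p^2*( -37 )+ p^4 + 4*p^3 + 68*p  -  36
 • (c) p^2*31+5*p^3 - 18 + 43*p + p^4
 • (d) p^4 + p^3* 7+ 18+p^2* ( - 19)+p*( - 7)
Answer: a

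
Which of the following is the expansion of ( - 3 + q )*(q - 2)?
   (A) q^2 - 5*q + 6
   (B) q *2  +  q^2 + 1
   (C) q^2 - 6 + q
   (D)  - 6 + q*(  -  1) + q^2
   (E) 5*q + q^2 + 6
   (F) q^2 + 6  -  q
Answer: A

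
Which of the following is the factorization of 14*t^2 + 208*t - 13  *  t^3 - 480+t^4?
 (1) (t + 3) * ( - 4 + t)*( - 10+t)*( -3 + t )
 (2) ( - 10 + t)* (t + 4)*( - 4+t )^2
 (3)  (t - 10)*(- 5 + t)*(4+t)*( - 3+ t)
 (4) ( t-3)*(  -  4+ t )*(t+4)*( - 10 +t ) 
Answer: 4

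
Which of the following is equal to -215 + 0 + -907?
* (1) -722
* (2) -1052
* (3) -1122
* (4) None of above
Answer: 3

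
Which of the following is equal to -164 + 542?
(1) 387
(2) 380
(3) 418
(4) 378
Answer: 4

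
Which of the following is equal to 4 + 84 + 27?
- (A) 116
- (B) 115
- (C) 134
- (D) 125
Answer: B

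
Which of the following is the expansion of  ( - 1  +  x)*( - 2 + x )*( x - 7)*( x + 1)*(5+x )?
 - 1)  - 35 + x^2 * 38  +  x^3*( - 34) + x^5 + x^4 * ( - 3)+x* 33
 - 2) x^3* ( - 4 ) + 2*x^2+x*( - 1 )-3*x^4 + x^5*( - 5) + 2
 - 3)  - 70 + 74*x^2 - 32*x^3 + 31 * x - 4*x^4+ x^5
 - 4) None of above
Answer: 3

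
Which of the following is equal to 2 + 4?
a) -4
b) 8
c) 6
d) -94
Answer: c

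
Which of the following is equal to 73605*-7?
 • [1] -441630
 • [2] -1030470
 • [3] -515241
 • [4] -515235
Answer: 4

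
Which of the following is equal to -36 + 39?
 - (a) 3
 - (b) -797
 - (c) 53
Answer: a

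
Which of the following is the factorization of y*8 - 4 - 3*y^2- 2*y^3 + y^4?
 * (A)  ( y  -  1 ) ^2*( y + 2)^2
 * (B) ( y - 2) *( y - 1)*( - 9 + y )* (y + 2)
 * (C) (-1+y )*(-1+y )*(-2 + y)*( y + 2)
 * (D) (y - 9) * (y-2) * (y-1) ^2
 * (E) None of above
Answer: C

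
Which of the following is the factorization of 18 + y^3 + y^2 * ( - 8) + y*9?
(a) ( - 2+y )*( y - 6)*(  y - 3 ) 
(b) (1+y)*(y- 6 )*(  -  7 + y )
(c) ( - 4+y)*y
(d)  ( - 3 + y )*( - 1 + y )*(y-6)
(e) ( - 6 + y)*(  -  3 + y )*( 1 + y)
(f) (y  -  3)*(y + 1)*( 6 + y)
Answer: e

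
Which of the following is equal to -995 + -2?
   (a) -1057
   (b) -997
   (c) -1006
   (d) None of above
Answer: b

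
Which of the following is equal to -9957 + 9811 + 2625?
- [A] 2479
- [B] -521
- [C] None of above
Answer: A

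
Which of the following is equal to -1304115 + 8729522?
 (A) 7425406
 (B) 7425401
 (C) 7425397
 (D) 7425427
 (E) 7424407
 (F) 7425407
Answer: F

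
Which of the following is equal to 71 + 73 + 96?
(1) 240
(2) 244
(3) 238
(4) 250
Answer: 1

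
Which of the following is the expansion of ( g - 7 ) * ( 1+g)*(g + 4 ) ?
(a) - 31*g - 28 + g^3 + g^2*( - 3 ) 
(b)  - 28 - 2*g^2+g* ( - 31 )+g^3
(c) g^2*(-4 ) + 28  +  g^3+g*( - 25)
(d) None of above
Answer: b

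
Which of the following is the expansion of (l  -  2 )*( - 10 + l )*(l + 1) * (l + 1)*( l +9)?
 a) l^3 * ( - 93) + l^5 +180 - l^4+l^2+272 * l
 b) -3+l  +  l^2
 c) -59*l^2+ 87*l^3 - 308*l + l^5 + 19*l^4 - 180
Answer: a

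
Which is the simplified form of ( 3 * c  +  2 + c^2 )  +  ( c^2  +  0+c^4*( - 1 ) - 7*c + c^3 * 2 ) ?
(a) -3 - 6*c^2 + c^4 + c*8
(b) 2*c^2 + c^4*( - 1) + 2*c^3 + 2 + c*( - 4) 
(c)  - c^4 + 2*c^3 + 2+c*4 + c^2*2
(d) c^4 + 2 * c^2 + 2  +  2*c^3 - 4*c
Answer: b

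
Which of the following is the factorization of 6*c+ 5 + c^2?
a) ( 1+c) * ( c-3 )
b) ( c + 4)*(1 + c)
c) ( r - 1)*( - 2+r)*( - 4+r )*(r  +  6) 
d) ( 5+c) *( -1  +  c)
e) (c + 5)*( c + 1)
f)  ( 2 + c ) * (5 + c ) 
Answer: e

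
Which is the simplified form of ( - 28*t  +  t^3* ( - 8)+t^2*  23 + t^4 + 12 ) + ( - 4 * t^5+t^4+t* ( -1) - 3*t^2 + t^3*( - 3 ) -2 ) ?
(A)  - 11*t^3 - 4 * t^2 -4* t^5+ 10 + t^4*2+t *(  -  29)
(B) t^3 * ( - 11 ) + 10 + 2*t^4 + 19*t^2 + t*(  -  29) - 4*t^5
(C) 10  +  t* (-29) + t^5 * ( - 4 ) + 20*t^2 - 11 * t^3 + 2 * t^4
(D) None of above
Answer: C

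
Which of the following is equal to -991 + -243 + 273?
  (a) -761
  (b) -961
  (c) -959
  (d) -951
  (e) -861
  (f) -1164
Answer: b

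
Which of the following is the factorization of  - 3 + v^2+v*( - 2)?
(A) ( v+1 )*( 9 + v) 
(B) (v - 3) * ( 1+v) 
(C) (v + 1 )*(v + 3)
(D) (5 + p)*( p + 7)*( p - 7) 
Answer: B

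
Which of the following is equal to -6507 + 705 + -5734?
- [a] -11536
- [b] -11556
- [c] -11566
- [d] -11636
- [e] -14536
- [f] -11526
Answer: a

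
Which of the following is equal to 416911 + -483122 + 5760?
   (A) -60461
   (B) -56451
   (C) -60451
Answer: C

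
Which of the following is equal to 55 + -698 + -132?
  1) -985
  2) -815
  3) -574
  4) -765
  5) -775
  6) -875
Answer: 5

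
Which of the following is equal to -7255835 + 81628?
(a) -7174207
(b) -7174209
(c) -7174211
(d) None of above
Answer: a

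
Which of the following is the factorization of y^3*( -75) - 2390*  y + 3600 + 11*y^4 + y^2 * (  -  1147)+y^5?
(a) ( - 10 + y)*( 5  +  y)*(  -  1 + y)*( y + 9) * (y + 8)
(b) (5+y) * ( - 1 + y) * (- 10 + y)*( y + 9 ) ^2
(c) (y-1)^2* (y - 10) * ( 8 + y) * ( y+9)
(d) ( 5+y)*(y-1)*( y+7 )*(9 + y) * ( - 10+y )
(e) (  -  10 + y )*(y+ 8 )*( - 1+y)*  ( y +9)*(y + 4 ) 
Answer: a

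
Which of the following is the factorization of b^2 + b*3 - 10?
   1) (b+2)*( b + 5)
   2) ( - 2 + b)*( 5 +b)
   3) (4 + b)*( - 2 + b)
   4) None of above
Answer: 2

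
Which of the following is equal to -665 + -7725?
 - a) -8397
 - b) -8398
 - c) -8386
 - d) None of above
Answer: d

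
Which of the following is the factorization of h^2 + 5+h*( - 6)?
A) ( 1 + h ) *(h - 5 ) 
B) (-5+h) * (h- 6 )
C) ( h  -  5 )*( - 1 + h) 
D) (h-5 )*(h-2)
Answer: C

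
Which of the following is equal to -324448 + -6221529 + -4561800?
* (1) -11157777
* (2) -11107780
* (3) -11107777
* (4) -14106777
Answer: 3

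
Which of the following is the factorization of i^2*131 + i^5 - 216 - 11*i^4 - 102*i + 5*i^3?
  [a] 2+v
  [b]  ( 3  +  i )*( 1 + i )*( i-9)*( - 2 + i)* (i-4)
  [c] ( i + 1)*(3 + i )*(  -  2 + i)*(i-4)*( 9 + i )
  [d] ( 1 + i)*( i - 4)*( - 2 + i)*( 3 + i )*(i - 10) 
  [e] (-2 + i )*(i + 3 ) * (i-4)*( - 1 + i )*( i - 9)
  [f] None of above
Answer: b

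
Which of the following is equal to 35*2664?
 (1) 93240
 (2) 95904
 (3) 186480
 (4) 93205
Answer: 1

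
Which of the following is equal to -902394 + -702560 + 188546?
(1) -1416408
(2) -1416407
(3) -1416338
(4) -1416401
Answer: 1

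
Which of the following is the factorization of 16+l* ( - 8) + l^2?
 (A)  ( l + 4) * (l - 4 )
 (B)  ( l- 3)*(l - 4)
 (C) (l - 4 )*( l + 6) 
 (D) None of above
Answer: D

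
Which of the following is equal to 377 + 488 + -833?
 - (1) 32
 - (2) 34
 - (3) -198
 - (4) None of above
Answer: 1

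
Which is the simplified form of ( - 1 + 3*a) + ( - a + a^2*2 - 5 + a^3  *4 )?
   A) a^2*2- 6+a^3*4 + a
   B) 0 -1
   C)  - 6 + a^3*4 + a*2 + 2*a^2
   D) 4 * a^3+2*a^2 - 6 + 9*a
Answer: C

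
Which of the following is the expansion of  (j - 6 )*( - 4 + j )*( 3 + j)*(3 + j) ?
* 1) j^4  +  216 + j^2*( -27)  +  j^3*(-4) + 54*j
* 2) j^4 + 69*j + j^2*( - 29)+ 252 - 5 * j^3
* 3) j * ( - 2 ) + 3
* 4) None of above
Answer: 1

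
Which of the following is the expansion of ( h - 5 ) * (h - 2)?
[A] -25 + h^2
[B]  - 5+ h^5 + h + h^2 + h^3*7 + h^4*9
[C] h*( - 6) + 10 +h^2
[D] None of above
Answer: D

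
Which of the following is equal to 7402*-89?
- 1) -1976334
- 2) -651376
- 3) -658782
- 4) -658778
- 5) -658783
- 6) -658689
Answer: 4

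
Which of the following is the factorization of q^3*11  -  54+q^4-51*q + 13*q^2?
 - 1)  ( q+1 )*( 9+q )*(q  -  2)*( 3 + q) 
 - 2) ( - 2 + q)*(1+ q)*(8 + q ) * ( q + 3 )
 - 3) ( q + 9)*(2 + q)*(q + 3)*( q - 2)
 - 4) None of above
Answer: 1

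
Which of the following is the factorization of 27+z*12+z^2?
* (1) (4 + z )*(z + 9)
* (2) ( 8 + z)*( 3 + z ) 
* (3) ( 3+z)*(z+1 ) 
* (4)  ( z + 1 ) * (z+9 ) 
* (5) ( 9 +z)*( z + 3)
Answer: 5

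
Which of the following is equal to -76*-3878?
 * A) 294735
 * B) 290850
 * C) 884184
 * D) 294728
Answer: D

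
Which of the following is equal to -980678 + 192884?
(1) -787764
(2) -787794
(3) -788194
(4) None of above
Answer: 2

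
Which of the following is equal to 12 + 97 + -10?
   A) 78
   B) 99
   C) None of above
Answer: B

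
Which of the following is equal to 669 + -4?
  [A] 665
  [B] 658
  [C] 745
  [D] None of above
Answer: A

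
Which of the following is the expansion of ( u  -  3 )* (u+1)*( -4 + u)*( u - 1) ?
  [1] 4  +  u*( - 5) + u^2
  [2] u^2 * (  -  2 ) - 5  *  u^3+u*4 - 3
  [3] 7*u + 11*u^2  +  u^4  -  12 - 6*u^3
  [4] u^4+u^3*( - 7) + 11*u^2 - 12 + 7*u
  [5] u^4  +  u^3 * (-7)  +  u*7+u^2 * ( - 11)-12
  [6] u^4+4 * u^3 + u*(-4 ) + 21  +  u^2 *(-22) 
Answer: 4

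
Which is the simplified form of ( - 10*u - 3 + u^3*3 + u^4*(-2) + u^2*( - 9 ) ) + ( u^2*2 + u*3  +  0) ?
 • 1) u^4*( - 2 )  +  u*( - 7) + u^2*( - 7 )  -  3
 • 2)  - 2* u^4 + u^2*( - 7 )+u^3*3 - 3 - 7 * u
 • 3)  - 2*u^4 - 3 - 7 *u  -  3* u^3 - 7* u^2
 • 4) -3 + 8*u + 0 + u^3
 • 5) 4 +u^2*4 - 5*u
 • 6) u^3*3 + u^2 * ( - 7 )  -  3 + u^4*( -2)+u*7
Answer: 2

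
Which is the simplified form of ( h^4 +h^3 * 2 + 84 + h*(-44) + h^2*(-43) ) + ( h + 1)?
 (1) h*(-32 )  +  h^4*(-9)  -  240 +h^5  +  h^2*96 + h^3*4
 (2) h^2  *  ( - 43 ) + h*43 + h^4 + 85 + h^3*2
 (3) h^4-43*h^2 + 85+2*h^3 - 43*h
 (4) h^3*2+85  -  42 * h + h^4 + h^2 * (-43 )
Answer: 3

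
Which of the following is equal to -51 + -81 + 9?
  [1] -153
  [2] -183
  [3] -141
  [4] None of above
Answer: 4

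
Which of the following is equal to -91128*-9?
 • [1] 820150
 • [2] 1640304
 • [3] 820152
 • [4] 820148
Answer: 3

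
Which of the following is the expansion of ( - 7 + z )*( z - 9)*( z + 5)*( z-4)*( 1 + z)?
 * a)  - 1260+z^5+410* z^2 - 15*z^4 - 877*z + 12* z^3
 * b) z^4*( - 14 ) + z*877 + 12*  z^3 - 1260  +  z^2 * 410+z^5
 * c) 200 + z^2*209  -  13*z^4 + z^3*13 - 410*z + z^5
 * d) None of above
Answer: d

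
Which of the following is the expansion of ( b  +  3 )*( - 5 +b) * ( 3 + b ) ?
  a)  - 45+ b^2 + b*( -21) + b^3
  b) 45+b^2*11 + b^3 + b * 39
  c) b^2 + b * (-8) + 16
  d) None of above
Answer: a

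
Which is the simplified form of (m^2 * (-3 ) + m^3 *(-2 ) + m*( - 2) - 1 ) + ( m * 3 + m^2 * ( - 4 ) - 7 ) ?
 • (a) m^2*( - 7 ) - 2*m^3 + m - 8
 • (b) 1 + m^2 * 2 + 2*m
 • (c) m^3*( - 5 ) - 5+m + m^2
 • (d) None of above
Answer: a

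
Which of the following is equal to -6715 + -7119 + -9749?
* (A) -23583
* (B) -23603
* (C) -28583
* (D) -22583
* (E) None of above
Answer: A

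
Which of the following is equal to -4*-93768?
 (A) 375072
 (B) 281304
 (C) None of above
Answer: A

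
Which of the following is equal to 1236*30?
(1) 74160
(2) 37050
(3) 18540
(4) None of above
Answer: 4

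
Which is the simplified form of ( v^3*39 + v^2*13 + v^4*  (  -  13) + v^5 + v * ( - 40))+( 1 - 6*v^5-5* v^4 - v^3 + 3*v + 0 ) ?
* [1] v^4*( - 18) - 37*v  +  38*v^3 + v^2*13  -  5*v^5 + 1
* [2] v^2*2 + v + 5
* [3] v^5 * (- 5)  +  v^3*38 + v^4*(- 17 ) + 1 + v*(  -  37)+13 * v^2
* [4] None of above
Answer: 1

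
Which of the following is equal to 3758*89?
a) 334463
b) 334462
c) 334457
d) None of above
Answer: b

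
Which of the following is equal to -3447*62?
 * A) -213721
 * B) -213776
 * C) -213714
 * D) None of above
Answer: C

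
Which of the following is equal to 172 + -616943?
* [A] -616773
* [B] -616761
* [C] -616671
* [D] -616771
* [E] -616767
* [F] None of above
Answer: D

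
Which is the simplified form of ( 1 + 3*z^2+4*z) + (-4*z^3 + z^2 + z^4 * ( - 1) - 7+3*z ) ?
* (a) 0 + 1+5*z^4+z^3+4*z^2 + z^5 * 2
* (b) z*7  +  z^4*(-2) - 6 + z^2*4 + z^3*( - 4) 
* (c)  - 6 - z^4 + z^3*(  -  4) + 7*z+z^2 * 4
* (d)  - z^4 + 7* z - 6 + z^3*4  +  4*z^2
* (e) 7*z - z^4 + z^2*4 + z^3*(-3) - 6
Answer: c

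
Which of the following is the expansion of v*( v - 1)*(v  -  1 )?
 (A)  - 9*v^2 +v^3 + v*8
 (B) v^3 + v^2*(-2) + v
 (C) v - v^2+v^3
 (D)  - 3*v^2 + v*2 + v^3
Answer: B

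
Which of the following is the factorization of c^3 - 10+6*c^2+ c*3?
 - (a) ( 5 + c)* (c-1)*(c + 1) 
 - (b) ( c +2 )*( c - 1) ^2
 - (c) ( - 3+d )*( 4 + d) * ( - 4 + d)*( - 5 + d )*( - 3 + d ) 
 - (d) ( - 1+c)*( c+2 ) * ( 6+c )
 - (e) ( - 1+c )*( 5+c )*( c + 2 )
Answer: e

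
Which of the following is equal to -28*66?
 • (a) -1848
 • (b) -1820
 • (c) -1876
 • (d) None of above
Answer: a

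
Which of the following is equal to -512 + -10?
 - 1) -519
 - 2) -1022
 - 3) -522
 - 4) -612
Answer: 3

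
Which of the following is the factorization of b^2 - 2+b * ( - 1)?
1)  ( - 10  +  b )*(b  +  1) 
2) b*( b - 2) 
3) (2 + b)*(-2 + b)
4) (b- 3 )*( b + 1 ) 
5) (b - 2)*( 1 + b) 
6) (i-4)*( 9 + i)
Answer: 5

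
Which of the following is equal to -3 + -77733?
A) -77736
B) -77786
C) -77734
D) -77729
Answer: A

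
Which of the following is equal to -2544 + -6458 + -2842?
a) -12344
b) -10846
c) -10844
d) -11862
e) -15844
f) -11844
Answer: f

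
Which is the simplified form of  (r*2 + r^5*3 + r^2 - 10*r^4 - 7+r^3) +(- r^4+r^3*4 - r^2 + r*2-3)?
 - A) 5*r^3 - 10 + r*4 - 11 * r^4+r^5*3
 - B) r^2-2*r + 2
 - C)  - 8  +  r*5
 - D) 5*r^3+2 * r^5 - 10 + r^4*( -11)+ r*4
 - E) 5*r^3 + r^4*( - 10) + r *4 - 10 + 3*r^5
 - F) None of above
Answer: A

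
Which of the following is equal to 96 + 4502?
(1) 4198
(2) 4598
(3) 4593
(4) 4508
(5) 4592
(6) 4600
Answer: 2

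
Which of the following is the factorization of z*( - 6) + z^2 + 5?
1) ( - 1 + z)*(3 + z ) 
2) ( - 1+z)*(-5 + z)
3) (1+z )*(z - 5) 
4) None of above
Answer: 2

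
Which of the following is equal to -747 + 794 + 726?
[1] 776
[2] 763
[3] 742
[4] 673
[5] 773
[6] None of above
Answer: 5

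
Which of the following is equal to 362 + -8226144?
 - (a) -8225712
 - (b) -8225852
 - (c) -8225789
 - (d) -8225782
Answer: d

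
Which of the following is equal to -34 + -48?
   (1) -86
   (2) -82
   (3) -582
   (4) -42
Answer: 2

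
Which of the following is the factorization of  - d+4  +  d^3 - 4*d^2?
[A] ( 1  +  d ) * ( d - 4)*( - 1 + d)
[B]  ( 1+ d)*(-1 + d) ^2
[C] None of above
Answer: A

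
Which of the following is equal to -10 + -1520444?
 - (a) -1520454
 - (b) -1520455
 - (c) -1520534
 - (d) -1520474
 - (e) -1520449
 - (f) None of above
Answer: a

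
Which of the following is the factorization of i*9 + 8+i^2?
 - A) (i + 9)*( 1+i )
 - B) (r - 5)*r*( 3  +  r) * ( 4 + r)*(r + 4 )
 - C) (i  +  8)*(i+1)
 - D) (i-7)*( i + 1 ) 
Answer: C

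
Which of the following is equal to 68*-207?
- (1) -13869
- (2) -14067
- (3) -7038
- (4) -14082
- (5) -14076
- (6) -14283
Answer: 5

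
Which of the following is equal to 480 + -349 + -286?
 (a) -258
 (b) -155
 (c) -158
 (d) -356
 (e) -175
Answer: b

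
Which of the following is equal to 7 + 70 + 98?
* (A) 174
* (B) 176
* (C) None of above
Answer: C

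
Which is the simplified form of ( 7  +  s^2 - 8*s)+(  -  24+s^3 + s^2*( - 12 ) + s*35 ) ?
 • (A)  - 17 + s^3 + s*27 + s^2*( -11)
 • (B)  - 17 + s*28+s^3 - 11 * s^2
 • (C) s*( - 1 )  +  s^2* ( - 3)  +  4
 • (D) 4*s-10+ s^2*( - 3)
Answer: A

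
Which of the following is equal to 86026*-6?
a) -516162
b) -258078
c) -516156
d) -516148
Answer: c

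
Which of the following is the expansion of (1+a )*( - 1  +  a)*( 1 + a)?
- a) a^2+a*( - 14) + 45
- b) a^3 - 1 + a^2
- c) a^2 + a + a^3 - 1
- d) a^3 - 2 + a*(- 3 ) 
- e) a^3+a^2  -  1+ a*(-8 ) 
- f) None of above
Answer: f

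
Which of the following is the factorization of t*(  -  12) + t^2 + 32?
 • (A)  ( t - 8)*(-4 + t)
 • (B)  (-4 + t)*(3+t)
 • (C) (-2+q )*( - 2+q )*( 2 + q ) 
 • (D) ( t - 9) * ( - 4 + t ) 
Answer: A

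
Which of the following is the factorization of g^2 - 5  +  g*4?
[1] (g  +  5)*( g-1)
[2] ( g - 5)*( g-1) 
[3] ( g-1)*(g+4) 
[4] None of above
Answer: 1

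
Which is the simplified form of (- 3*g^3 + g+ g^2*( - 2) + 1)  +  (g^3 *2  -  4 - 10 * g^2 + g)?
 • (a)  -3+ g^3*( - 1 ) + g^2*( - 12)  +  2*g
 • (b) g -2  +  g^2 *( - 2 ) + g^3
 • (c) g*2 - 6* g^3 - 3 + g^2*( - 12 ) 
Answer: a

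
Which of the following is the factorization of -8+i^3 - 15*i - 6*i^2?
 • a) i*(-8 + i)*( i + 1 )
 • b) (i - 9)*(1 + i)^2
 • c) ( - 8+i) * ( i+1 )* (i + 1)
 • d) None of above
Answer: c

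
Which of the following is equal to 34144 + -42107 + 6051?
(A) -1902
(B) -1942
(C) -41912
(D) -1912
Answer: D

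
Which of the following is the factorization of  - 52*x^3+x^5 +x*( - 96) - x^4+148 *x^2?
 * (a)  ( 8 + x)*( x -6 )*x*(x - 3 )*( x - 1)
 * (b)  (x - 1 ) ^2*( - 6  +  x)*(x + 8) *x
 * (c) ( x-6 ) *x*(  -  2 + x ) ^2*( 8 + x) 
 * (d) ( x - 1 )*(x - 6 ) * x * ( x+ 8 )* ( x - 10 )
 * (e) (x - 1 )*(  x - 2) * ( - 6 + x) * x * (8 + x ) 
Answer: e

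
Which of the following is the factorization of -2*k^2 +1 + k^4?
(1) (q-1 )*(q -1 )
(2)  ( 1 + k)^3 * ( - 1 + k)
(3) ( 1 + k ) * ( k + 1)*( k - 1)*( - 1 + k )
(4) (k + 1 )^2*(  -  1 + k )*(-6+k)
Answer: 3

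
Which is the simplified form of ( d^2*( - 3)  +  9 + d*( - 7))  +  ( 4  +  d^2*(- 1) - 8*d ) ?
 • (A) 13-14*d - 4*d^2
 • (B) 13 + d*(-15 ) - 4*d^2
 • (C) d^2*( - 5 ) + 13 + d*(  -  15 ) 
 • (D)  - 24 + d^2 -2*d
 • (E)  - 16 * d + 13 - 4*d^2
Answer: B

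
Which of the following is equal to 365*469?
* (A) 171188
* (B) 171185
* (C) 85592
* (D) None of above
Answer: B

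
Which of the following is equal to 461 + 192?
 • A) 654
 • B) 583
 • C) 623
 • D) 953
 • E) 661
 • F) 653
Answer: F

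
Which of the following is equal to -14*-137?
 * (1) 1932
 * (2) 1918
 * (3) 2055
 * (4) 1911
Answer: 2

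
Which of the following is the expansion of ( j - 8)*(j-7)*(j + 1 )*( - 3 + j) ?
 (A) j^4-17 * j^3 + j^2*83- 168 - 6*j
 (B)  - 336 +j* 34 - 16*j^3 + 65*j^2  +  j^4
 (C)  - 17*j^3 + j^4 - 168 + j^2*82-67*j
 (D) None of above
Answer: D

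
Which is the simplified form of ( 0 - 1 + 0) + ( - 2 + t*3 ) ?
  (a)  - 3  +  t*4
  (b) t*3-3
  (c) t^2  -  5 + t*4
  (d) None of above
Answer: b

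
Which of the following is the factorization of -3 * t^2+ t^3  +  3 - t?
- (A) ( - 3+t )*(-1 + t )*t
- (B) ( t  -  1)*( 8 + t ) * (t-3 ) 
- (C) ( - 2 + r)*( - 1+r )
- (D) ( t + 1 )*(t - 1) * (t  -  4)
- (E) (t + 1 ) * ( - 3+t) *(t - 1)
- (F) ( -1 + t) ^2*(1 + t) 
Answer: E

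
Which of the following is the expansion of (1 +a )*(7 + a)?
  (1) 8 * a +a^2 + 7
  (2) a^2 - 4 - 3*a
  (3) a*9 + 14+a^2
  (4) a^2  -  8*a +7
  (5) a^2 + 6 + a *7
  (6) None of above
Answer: 1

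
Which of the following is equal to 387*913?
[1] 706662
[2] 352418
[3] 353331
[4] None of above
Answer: 3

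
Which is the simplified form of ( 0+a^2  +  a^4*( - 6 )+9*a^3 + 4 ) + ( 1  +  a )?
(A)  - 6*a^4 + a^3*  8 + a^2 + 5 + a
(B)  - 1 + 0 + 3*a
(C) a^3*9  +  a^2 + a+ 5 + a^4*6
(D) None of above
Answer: D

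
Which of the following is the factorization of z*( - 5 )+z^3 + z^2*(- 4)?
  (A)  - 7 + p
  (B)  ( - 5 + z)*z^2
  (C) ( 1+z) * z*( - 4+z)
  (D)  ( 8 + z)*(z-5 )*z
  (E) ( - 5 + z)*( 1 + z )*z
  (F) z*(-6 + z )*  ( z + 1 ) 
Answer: E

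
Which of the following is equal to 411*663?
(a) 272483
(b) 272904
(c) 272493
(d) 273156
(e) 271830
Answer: c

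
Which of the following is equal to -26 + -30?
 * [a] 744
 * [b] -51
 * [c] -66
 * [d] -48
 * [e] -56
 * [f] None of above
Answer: e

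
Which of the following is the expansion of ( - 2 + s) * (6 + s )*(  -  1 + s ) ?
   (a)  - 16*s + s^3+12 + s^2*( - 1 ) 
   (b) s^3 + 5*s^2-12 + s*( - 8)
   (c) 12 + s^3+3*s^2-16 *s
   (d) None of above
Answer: c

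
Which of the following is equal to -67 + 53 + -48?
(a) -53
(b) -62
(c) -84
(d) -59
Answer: b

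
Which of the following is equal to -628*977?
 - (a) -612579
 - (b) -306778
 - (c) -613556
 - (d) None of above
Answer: c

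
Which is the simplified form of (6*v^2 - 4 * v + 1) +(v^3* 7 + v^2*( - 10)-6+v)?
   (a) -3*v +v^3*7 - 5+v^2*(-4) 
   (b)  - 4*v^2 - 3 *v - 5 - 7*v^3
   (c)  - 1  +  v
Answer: a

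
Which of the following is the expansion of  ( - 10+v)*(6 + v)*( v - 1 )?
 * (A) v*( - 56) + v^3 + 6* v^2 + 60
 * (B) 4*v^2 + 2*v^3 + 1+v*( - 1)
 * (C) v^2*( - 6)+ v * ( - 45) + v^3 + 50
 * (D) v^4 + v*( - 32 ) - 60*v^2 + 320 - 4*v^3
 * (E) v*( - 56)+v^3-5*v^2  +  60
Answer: E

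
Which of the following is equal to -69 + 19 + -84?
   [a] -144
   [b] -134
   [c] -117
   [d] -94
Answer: b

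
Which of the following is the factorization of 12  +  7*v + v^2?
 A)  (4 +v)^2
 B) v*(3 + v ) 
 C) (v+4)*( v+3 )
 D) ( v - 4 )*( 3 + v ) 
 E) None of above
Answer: C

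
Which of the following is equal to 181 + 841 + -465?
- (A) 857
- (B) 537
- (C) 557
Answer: C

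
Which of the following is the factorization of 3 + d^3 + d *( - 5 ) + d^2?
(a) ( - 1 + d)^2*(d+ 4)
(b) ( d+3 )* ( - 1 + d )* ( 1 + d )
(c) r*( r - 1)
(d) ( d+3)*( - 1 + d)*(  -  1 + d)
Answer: d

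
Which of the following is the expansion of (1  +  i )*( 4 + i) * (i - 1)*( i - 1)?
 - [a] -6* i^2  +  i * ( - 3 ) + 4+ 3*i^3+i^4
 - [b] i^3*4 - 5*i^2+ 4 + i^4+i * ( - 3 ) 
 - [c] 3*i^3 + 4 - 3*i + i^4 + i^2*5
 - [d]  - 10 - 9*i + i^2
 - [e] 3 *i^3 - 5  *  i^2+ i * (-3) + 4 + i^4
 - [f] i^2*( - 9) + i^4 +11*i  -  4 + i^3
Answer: e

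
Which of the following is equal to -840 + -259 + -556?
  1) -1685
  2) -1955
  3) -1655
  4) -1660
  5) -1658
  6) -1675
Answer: 3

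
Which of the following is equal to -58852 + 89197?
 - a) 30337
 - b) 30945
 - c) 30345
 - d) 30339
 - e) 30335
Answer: c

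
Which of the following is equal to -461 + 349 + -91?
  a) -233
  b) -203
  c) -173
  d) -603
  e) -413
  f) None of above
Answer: b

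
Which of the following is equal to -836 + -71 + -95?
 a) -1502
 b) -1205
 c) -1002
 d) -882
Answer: c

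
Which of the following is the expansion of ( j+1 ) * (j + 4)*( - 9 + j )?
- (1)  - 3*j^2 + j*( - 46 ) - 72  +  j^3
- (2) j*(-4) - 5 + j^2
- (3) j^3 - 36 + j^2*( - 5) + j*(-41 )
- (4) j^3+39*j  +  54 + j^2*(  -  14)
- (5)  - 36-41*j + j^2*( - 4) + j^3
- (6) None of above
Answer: 5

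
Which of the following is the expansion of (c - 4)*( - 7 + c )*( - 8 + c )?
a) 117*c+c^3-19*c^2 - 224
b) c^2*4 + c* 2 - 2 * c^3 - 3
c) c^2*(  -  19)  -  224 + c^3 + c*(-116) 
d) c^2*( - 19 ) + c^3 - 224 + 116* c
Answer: d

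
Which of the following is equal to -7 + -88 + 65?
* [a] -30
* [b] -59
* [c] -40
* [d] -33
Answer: a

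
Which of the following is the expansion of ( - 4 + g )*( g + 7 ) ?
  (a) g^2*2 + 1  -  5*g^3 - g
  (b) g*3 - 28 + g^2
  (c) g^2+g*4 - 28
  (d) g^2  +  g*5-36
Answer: b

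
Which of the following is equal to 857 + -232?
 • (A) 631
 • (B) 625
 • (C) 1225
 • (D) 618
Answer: B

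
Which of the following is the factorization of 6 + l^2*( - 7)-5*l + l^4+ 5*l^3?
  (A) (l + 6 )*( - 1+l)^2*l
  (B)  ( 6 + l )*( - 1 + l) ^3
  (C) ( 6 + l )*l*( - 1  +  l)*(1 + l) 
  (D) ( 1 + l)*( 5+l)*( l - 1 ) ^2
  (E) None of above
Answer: E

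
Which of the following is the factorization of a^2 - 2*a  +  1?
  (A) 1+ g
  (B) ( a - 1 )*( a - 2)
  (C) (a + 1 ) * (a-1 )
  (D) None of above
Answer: D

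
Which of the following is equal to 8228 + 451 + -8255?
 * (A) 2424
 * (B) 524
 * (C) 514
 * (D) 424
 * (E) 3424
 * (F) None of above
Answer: D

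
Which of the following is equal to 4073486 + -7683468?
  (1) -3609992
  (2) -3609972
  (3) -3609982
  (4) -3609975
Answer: 3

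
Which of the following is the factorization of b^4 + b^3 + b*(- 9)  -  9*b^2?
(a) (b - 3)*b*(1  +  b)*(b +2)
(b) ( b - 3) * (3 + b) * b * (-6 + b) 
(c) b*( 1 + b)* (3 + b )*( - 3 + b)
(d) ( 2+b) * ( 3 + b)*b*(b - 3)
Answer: c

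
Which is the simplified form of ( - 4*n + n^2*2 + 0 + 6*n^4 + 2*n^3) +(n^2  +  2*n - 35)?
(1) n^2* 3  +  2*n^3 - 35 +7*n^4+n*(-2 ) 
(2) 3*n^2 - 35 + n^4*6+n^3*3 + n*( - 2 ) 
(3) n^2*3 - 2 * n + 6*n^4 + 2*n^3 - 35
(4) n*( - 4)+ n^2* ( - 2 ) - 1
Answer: 3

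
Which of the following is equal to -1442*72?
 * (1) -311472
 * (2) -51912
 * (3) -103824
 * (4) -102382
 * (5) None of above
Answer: 3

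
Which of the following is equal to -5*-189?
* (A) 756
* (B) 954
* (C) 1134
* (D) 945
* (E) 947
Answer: D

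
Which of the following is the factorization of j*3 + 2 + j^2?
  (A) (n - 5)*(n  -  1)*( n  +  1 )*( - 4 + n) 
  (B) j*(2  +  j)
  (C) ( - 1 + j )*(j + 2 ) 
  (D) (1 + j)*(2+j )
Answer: D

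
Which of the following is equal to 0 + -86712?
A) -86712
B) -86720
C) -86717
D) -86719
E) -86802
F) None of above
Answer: A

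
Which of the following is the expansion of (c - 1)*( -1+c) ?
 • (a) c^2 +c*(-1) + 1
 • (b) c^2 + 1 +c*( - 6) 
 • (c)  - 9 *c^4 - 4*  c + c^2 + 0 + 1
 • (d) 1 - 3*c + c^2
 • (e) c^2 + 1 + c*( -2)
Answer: e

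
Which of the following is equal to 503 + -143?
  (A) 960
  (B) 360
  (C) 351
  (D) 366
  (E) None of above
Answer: B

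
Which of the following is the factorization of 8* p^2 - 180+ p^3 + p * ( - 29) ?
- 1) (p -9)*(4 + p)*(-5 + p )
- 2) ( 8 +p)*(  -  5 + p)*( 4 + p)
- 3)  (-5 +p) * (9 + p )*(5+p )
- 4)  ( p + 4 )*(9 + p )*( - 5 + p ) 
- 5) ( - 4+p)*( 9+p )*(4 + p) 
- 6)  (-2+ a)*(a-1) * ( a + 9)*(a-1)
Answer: 4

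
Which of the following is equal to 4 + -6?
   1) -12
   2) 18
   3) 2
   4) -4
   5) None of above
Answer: 5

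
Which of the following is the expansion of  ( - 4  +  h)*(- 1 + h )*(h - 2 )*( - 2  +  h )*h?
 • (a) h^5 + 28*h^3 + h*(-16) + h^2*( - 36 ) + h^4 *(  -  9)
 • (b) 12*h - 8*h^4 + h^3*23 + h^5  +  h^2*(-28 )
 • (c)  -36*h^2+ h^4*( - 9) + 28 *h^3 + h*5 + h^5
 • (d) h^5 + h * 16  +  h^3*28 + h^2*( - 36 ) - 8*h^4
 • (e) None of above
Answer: e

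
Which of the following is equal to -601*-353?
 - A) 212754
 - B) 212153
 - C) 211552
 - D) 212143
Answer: B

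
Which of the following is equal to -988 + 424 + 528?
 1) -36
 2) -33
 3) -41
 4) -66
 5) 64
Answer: 1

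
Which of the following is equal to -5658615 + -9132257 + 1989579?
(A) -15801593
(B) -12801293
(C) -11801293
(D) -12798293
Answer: B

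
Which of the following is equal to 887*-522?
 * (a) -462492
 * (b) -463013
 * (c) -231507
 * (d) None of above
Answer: d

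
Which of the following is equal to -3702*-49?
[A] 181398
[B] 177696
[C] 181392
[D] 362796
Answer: A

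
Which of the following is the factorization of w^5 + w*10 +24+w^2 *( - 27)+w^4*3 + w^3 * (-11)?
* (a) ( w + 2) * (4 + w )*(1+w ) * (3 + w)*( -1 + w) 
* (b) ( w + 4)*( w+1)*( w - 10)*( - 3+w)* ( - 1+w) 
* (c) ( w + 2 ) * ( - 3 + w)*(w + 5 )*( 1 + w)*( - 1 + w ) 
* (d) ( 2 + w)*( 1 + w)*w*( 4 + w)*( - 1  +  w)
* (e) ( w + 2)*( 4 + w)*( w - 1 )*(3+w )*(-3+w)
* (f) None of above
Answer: f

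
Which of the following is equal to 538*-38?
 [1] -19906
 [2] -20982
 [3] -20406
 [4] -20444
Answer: 4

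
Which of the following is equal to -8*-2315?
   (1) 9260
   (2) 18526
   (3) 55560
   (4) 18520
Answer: 4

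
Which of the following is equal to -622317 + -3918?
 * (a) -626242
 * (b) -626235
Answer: b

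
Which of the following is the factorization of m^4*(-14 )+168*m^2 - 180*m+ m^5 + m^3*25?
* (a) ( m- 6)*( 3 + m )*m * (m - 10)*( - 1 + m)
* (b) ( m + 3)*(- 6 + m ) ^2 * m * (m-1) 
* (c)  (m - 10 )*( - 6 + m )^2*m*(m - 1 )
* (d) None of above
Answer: a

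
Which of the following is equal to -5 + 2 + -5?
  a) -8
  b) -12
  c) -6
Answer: a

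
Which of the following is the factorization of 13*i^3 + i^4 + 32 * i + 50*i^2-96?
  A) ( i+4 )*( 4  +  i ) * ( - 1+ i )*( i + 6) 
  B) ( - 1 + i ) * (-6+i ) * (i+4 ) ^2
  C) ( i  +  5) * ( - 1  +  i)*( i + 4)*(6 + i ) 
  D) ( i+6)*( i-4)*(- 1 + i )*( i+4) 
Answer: A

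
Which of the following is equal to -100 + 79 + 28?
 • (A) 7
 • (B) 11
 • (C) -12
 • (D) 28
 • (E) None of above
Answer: A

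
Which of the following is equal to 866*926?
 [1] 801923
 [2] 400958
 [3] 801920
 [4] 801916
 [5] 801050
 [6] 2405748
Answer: 4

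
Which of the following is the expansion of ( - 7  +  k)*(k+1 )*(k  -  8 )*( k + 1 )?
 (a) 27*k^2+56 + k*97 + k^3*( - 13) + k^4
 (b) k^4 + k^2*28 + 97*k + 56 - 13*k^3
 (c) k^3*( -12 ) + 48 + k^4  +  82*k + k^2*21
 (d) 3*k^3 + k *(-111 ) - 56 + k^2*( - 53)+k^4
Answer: a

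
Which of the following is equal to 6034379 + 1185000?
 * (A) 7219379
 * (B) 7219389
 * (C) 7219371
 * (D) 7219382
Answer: A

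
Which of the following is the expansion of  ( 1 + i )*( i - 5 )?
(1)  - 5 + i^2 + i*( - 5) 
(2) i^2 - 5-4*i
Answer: 2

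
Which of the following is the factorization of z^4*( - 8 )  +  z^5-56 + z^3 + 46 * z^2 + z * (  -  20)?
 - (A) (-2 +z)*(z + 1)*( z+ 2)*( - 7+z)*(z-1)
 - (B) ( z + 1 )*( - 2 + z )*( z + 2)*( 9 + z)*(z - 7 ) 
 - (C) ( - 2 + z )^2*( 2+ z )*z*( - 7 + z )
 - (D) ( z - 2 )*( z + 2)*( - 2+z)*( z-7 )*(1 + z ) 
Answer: D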